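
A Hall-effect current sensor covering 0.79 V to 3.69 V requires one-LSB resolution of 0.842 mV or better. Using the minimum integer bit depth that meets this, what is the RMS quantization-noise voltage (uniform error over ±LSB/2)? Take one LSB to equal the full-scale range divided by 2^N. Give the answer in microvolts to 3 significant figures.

The full-scale span is 3.69 − (0.79) = 2.9 V.
Need 2^N ≥ 2.9 V / 0.842 mV = 3444 → N_min = 12.
LSB = 2.9 V / 2^12 = 0.70801 mV.
σ_q = LSB/√12 = 0.70801 mV/3.4641 = 204 µV.

204 µV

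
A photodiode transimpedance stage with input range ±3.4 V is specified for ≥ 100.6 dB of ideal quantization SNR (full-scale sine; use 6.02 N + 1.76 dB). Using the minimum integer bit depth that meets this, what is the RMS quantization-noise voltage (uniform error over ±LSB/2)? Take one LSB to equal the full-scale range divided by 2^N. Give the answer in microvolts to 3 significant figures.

15.0 µV

Full-scale range = 3.4 V − (-3.4 V) = 6.8 V.
N ≥ (100.6 − 1.76)/6.02 = 16.419 → N_min = 17.
LSB = 6.8 V ÷ 2^17 = 6.8/131072 V = 51.880 µV.
RMS noise = LSB/√12 = 15.0 µV.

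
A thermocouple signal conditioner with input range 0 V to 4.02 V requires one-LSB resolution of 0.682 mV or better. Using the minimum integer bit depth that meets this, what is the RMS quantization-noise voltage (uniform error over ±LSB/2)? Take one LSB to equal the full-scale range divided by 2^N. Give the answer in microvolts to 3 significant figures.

142 µV

Range is 4.02 V.
4.02 V / 0.682 mV = 5894. Since 2^12 = 4096 and 2^13 = 8192, N = 13.
LSB = 4.02 V / 2^13 = 490.72 µV.
σ_q = LSB/√12 = 490.72 µV/3.4641 = 142 µV.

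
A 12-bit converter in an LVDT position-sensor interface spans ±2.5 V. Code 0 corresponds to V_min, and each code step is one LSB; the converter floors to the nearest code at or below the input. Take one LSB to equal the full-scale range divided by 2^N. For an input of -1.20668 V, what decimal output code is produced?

1059

Full-scale range = 2.5 V − (-2.5 V) = 5 V. LSB = 5 V / 2^12 ≈ 1.221 mV.
V_in − V_min = -1.20668 − (-2.5) = 1.29332 V.
Divide by LSB: 1.29332 × 4096/5 = 1059.4877.
Truncating gives code 1059.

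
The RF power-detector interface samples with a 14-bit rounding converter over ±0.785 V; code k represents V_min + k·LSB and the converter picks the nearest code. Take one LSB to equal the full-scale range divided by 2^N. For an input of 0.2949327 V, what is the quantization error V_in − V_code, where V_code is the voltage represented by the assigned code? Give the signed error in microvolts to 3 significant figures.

−17.3 µV

Full-scale range = 0.785 V − (-0.785 V) = 1.57 V. LSB = 1.57 V / 2^14 ≈ 95.83 µV.
(V_in − V_min)/LSB = (0.2949327 − (-0.785)) × 16384/1.57 = 11269.8200 → nearest code k = 11270.
Reconstructed level: -0.785 + 11270 × 1.57/16384 V = 0.29494995117 V.
V_in − V_code = 0.2949327 − (0.29494995117) = −17.3 µV.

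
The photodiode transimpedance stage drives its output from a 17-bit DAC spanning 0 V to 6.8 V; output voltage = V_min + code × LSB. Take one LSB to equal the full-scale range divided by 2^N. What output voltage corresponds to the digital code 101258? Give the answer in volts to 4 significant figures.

Span = 6.8 V. LSB = 6.8 V / 2^17.
V_out = 0 + 101258 × (6.8/131072) V
      = 0 + 5.25325 = 5.25325 V.

5.253 V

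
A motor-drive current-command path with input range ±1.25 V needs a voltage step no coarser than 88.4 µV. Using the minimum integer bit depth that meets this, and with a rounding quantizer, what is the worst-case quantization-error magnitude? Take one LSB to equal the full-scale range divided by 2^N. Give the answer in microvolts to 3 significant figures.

38.1 µV

Range = 1.25 − (-1.25) = 2.5 V.
Levels needed ≥ 2.5/88.4 µV = 28280. 2^15 = 32768 suffices, so N_min = 15.
LSB = 2.5 V ÷ 2^15 = 2.5/32768 V = 76.294 µV.
Max error for round-to-nearest is LSB/2 = 38.1 µV.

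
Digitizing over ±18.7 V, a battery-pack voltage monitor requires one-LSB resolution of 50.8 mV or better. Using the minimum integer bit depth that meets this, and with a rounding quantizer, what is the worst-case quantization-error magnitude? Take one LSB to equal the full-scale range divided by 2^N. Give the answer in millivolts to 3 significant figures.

Range = 18.7 − (-18.7) = 37.4 V.
Levels needed ≥ 37.4/50.8 mV = 736.2. 2^10 = 1024 suffices, so N_min = 10.
One LSB is 37.4 V / 1024 = 36.523 mV.
Half an LSB is 18.3 mV.

18.3 mV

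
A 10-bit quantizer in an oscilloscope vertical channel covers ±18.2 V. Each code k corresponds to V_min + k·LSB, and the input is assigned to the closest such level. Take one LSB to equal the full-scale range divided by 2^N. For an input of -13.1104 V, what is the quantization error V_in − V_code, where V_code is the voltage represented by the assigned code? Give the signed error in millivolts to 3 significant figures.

+6.40 mV

Full-scale range = 18.2 V − (-18.2 V) = 36.4 V. LSB = 36.4 V / 2^10 ≈ 35.55 mV.
Position in LSBs: (-13.1104 − (-18.2)) × 1024/36.4 = 143.1800; rounding gives k = 143.
Reconstructed level: -18.2 + 143 × 36.4/1024 V = -13.11679688 V.
e = -13.1104 − (-13.11679688) = +6.40 mV.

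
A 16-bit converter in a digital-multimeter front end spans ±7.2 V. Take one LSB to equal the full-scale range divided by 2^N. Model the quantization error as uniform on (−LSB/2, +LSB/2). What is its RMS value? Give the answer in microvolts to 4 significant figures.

Range = 7.2 − (-7.2) = 14.4 V.
Step size = 14.4/65536 V = 219.727 µV.
For a uniform distribution on [−LSB/2, +LSB/2], V_rms = LSB/√12 = 219.727 µV/3.4641 = 63.43 µV.

63.43 µV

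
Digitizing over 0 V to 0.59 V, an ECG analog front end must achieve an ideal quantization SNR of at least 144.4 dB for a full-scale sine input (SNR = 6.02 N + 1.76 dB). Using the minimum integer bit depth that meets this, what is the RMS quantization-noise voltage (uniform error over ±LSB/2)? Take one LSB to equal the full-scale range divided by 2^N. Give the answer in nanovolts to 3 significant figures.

Range is 0.59 V.
Required N = ⌈(144.4 − 1.76)/6.02⌉ = ⌈23.694⌉ = 24.
Step size = 0.59/16777216 V = 35.167 nV.
V_rms = LSB/√12 = 10.2 nV.

10.2 nV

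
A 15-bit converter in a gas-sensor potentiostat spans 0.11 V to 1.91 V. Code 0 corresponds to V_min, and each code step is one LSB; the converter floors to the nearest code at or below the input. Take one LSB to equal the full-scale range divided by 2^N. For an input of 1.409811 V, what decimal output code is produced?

23662

Span: 1.91 V − (0.11 V) = 1.8 V. LSB = 1.8 V / 2^15 ≈ 54.93 µV.
code = ⌊(V_in − V_min)/LSB⌋ = ⌊(V_in − V_min) × 2^15 / range⌋
     = ⌊(1.409811 − (0.11)) × 32768 / 1.8⌋ = ⌊1.299811 × 32768/1.8⌋
     = ⌊23662.337⌋ = 23662.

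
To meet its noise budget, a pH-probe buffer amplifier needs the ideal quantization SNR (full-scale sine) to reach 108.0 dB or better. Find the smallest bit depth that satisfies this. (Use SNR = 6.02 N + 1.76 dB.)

Required N = ⌈(108.0 − 1.76)/6.02⌉ = ⌈17.648⌉ = 18.

18 bits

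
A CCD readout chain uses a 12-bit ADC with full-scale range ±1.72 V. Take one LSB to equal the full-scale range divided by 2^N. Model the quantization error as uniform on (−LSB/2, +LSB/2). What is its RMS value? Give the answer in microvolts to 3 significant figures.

242 µV

Range = 1.72 − (-1.72) = 3.44 V.
LSB = 3.44 V ÷ 2^12 = 3.44/4096 V = 0.83984 mV.
RMS of a uniform error over width LSB is LSB/√12 = 242 µV.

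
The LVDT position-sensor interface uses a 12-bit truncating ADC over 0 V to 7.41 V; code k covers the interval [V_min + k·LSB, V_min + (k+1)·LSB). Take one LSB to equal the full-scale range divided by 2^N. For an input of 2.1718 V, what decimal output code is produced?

Range is 7.41 V. LSB = 7.41 V / 2^12 ≈ 1.809 mV.
(V_in − V_min) × 2^12/range = (2.1718 − (0)) × 4096/7.41 = 1200.498.
Floor → code = 1200.

1200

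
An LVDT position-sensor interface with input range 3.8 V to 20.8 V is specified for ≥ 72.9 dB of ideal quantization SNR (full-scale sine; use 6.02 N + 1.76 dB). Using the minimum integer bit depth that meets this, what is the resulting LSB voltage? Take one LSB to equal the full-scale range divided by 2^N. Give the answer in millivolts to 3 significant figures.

Range = 20.8 − (3.8) = 17 V.
Solving 6.02 N ≥ 72.9 − 1.76: N ≥ 11.817. Round up → N = 12.
LSB = 17 V / 2^12 = 4.15 mV.

4.15 mV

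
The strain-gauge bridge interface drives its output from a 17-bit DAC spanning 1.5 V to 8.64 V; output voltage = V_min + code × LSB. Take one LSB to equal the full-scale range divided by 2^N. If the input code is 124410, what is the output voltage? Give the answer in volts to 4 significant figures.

The full-scale span is 8.64 − (1.5) = 7.14 V. LSB = 7.14 V / 2^17.
Output = V_min + (124410/131072) × range = 1.5 + 0.949173 × 7.14 V
      = 1.5 + 6.77710 = 8.27710 V.

8.277 V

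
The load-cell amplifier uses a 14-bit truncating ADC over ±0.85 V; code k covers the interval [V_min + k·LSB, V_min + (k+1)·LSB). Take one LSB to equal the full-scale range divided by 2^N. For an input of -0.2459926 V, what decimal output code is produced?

5821

Full-scale range = 0.85 V − (-0.85 V) = 1.7 V. LSB = 1.7 V / 2^14 ≈ 103.8 µV.
V_in − V_min = -0.2459926 − (-0.85) = 0.6040074 V.
Divide by LSB: 0.6040074 × 16384/1.7 = 5821.2101.
Truncating gives code 5821.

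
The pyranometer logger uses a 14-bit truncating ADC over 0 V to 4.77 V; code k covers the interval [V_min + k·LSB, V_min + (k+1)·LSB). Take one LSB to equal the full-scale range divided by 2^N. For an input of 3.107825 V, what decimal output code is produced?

10674

Span = 4.77 V. LSB = 4.77 V / 2^14 ≈ 291.1 µV.
(V_in − V_min) × 2^14/range = (3.107825 − (0)) × 16384/4.77 = 10674.760.
Floor → code = 10674.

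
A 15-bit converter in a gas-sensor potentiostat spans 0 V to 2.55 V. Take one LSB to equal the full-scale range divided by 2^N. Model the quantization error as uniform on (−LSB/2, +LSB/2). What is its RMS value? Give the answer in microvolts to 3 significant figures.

Span = 2.55 V.
One LSB is 2.55 V / 32768 = 77.820 µV.
For a uniform distribution on [−LSB/2, +LSB/2], V_rms = LSB/√12 = 77.820 µV/3.4641 = 22.5 µV.

22.5 µV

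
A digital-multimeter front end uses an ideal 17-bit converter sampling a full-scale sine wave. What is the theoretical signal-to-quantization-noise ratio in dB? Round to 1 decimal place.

For an ideal N-bit converter with full-scale sine input, SNR = 6.02 N + 1.76 dB. SNR = 6.02 × 17 + 1.76 = 102.34 + 1.76 = 104.10 dB.

104.1 dB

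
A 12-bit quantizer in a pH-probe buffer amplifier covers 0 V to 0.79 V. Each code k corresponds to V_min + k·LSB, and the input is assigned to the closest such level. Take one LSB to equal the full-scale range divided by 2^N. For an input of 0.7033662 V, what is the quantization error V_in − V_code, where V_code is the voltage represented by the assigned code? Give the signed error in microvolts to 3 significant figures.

−34.7 µV

Full-scale range = 0.79 V. LSB = 0.79 V / 2^12 ≈ 192.9 µV.
Position in LSBs: (0.7033662 − (0)) × 4096/0.79 = 3646.8202; rounding gives k = 3647.
V_code = V_min + k × range/2^12 = 0 + 3647 × 0.79/4096 = 0.7034008789 V.
e = 0.7033662 − (0.7034008789) = −34.7 µV.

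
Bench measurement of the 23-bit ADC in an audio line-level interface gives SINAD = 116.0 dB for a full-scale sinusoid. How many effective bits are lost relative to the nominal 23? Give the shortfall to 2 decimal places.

Effective bits = (116.0 − 1.76)/6.02 = 18.9767.
Lost resolution: 23 − 18.9767 = 4.0233 bits.

4.02 bits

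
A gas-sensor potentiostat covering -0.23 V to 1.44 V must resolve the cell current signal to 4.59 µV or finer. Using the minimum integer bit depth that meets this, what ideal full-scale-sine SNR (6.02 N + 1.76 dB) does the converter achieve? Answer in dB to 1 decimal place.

Full-scale range = 1.44 V − (-0.23 V) = 1.67 V.
Need 2^N ≥ 1.67 V / 4.59 µV = 363800 → N_min = 19.
SNR = 6.02 × 19 + 1.76 = 116.14 dB.

116.1 dB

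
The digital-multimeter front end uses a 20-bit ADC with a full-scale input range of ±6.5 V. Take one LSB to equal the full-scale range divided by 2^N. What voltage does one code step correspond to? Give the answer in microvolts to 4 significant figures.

The full-scale span is 6.5 − (-6.5) = 13 V.
There are 2^20 = 1048576 steps.
LSB = 13 V ÷ 2^20 = 13/1048576 V = 12.40 µV.

12.40 µV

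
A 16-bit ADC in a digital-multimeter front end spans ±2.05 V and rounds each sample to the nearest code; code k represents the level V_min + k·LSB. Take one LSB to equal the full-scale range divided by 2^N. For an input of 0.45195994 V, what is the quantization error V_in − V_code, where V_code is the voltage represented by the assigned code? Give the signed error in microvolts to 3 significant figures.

Full-scale range = 2.05 V − (-2.05 V) = 4.1 V. LSB = 4.1 V / 2^16 ≈ 62.56 µV.
(0.45195994 − (-2.05)) / LSB = 2.50195994 × 65536/4.1 = 39992.3041. Nearest integer: k = 39992.
V_code = V_min + k × range/2^16 = -2.05 + 39992 × 4.1/65536 = 0.45194091797 V.
V_in − V_code = 0.45195994 − (0.45194091797) = +19.0 µV.

+19.0 µV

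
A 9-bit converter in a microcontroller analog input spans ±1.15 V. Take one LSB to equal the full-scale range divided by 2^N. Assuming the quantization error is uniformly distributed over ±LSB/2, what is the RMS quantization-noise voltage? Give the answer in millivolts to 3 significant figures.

Full-scale range = 1.15 V − (-1.15 V) = 2.3 V.
LSB = 2.3 V ÷ 2^9 = 2.3/512 V = 4.4922 mV.
σ_q = LSB/√12 = 4.4922 mV/3.4641 = 1.30 mV.

1.30 mV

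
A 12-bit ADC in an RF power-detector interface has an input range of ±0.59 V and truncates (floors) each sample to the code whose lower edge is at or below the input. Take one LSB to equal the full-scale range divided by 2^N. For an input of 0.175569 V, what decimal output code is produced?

Span: 0.59 V − (-0.59 V) = 1.18 V. LSB = 1.18 V / 2^12 ≈ 288.1 µV.
V_in − V_min = 0.175569 − (-0.59) = 0.765569 V.
Divide by LSB: 0.765569 × 4096/1.18 = 2657.4327.
Truncating gives code 2657.

2657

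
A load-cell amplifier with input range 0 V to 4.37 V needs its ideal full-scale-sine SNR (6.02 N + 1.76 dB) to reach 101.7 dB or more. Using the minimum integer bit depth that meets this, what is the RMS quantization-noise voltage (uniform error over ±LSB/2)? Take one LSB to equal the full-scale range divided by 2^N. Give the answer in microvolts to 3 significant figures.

9.62 µV

V_FS = 4.37 V.
N ≥ (101.7 − 1.76)/6.02 = 16.601 → N_min = 17.
Step size = 4.37/131072 V = 33.340 µV.
RMS noise = LSB/√12 = 9.62 µV.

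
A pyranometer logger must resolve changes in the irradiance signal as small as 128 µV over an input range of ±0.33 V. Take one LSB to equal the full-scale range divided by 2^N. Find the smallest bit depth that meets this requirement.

Full-scale range = 0.33 V − (-0.33 V) = 0.66 V.
0.66 V / 128 µV = 5156. Since 2^12 = 4096 and 2^13 = 8192, N = 13.

13 bits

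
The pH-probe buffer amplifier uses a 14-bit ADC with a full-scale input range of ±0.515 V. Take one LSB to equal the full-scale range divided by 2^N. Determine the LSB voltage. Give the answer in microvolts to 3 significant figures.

Span: 0.515 V − (-0.515 V) = 1.03 V.
2^14 = 16384 levels.
Step size = 1.03/16384 V = 62.9 µV.

62.9 µV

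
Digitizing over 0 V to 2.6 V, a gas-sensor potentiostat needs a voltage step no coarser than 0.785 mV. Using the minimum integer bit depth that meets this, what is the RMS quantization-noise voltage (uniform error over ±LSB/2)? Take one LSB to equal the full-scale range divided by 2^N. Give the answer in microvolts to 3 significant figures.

V_FS = 2.6 V.
Levels needed ≥ 2.6/0.785 mV = 3312. 2^12 = 4096 suffices, so N_min = 12.
Step size = 2.6/4096 V = 0.63477 mV.
RMS noise = LSB/√12 = 183 µV.

183 µV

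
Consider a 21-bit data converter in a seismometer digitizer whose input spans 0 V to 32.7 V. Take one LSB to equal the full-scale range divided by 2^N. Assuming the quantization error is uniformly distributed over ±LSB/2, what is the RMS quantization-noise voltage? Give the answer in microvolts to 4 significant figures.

4.501 µV

Full-scale range = 32.7 V.
Step size = 32.7/2097152 V = 15.5926 µV.
σ_q = LSB/√12 = 15.5926 µV/3.4641 = 4.501 µV.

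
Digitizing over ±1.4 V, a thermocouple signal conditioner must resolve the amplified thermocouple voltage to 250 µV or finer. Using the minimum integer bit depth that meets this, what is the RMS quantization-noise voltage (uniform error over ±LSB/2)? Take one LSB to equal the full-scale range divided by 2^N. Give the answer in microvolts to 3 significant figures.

49.3 µV

Span: 1.4 V − (-1.4 V) = 2.8 V.
2.8 V / 250 µV = 11200. Since 2^13 = 8192 and 2^14 = 16384, N = 14.
LSB = 2.8 V / 2^14 = 170.90 µV.
V_rms = LSB/√12 = 49.3 µV.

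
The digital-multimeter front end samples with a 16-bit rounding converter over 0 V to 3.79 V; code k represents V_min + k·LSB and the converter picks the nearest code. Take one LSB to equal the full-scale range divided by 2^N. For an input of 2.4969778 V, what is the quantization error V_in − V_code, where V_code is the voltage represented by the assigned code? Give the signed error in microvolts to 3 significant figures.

Full-scale range = 3.79 V. LSB = 3.79 V / 2^16 ≈ 57.83 µV.
Position in LSBs: (2.4969778 − (0)) × 65536/3.79 = 43177.2921; rounding gives k = 43177.
V_code = V_min + k × range/2^16 = 0 + 43177 × 3.79/65536 = 2.4969609070 V.
Error = V_in − V_code = 2.4969778 − (2.4969609070) = +16.9 µV.

+16.9 µV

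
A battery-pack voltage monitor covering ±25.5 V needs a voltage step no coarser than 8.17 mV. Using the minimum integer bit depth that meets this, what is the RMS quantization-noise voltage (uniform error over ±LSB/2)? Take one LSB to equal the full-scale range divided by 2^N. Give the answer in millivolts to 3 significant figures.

1.80 mV

The full-scale span is 25.5 − (-25.5) = 51 V.
51 V / 8.17 mV = 6242. Since 2^12 = 4096 and 2^13 = 8192, N = 13.
Step size = 51/8192 V = 6.2256 mV.
RMS noise = LSB/√12 = 1.80 mV.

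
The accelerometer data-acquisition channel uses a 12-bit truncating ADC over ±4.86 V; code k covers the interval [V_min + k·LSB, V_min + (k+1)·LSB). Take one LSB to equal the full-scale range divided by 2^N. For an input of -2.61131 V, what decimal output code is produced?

947

Range = 4.86 − (-4.86) = 9.72 V. LSB = 9.72 V / 2^12 ≈ 2.373 mV.
code = ⌊(V_in − V_min)/LSB⌋ = ⌊(V_in − V_min) × 2^12 / range⌋
     = ⌊(-2.61131 − (-4.86)) × 4096 / 9.72⌋ = ⌊2.24869 × 4096/9.72⌋
     = ⌊947.596⌋ = 947.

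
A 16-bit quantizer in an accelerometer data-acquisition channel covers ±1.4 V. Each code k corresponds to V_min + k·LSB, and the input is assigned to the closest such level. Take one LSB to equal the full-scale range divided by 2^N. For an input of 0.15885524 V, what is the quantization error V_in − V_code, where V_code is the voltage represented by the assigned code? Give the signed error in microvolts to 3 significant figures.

+5.14 µV

Range = 1.4 − (-1.4) = 2.8 V. LSB = 2.8 V / 2^16 ≈ 42.72 µV.
Position in LSBs: (0.15885524 − (-1.4)) × 65536/2.8 = 36486.1204; rounding gives k = 36486.
Reconstructed level: -1.4 + 36486 × 2.8/65536 V = 0.15885009766 V.
e = 0.15885524 − (0.15885009766) = +5.14 µV.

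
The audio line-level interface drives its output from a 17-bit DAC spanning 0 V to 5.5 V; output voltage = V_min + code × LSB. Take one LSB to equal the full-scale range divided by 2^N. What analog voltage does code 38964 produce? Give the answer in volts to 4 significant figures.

V_FS = 5.5 V. LSB = 5.5 V / 2^17.
V_out = V_min + code × LSB = 0 V + 38964 × 5.5 V / 131072
      = 0 V + 1.63499 V = 1.63499 V.

1.635 V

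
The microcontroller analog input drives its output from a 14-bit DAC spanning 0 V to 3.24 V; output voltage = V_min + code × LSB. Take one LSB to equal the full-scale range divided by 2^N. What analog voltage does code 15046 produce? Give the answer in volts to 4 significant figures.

Span = 3.24 V. LSB = 3.24 V / 2^14.
V_out = V_min + code × LSB = 0 V + 15046 × 3.24 V / 16384
      = 0 + 2.97541 = 2.97541 V.

2.975 V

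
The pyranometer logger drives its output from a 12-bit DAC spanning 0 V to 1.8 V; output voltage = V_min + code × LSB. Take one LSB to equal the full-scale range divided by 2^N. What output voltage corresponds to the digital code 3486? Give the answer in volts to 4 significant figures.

Range is 1.8 V. LSB = 1.8 V / 2^12.
V_out = 0 + 3486 × (1.8/4096) V
      = 0 V + 1.53193 V = 1.53193 V.

1.532 V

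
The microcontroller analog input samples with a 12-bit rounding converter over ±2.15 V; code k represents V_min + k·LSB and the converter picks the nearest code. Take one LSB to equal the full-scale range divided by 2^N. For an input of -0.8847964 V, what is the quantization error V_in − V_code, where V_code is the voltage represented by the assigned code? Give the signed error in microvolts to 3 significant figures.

+189 µV

Span: 2.15 V − (-2.15 V) = 4.3 V. LSB = 4.3 V / 2^12 ≈ 1.050 mV.
(-0.8847964 − (-2.15)) / LSB = 1.2652036 × 4096/4.3 = 1205.1800. Nearest integer: k = 1205.
Reconstructed level: -2.15 + 1205 × 4.3/4096 V = -0.8849853516 V.
e = -0.8847964 − (-0.8849853516) = +189 µV.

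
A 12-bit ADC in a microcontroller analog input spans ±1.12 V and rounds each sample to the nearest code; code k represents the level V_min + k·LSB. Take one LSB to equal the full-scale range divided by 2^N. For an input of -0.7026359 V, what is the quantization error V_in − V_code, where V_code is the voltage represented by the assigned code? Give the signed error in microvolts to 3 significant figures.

+98.5 µV

Span: 1.12 V − (-1.12 V) = 2.24 V. LSB = 2.24 V / 2^12 ≈ 0.5469 mV.
Position in LSBs: (-0.7026359 − (-1.12)) × 4096/2.24 = 763.1801; rounding gives k = 763.
Reconstructed level: -1.12 + 763 × 2.24/4096 V = -0.7027343750 V.
e = -0.7026359 − (-0.7027343750) = +98.5 µV.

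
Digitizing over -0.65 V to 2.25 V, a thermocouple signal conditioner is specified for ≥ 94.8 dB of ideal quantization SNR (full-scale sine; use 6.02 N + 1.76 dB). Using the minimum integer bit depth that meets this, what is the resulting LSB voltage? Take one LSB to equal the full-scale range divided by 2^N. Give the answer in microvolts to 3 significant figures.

Span: 2.25 V − (-0.65 V) = 2.9 V.
N ≥ (94.8 − 1.76)/6.02 = 15.455 → N_min = 16.
Step size = 2.9/65536 V = 44.3 µV.

44.3 µV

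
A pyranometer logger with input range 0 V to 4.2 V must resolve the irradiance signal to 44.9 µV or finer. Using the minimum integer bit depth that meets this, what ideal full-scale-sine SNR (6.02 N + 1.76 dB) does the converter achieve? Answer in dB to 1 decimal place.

Span = 4.2 V.
4.2 V / 44.9 µV = 93540. Since 2^16 = 65536 and 2^17 = 131072, N = 17.
Ideal SNR at N = 17: 6.02·17 + 1.76 = 104.1 dB.

104.1 dB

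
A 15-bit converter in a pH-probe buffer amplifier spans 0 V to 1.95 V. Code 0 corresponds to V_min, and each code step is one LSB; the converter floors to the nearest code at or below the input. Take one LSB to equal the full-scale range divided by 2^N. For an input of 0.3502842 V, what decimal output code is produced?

Full-scale range = 1.95 V. LSB = 1.95 V / 2^15 ≈ 59.51 µV.
code = ⌊(V_in − V_min)/LSB⌋ = ⌊(V_in − V_min) × 2^15 / range⌋
     = ⌊(0.3502842 − (0)) × 32768 / 1.95⌋ = ⌊0.3502842 × 32768/1.95⌋
     = ⌊5886.212⌋ = 5886.

5886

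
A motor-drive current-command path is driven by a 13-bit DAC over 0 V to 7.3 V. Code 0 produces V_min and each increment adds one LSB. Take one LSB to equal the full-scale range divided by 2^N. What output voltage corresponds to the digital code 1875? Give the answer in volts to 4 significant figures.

V_FS = 7.3 V. LSB = 7.3 V / 2^13.
V_out = 0 + 1875 × (7.3/8192) V
      = 0 + 1.67084 = 1.67084 V.

1.671 V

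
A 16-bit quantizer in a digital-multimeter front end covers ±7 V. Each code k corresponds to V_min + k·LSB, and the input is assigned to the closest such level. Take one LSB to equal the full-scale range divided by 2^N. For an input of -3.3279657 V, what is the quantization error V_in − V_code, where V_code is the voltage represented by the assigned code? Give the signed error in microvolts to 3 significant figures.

+67.7 µV

Range = 7 − (-7) = 14 V. LSB = 14 V / 2^16 ≈ 213.6 µV.
Position in LSBs: (-3.3279657 − (-7)) × 65536/14 = 17189.3171; rounding gives k = 17189.
V_code = -7 + (17189/65536) × 14 = -3.3280334473 V.
V_in − V_code = -3.3279657 − (-3.3280334473) = +67.7 µV.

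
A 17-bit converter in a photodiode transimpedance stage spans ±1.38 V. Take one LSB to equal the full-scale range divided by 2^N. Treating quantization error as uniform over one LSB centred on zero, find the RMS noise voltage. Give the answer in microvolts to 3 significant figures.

Span: 1.38 V − (-1.38 V) = 2.76 V.
LSB = 2.76 V ÷ 2^17 = 2.76/131072 V = 21.057 µV.
V_rms = LSB/√12 = 21.057 µV / √12 = 6.08 µV.

6.08 µV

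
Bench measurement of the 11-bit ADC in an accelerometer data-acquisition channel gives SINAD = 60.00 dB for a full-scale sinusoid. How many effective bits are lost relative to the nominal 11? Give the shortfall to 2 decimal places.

ENOB = (SINAD − 1.76)/6.02 = (60.00 − 1.76)/6.02 = 9.6744 bits.
Shortfall = 11 − 9.6744 = 1.3256 bits.

1.33 bits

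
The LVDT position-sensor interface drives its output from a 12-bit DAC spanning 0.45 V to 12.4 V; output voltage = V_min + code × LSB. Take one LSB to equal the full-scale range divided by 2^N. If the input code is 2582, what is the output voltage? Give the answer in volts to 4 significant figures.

Span: 12.4 V − (0.45 V) = 11.95 V. LSB = 11.95 V / 2^12.
V_out = V_min + code × LSB = 0.45 V + 2582 × 11.95 V / 4096
      = 0.45 + 7.53293 = 7.98293 V.

7.983 V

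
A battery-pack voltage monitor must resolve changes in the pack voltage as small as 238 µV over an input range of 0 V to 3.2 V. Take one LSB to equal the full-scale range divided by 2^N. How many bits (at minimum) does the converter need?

Range is 3.2 V.
Need 2^N ≥ 3.2 V / 238 µV = 13450 → N_min = 14.

14 bits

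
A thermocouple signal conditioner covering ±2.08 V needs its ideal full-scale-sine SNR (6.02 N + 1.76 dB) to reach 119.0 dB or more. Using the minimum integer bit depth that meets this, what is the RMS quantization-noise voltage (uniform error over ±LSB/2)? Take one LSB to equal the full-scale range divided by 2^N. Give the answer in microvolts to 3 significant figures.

Span: 2.08 V − (-2.08 V) = 4.16 V.
Required N = ⌈(119.0 − 1.76)/6.02⌉ = ⌈19.475⌉ = 20.
Step size = 4.16/1048576 V = 3.9673 µV.
RMS noise = LSB/√12 = 1.15 µV.

1.15 µV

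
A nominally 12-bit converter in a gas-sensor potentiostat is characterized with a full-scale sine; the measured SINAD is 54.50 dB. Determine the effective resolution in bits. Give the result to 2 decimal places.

8.76 bits

(54.50 − 1.76) / 6.02 = 52.74/6.02 = 8.7608 effective bits.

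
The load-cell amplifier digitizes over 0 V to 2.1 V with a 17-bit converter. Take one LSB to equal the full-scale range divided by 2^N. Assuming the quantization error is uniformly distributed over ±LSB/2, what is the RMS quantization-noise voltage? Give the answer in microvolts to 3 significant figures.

V_FS = 2.1 V.
LSB = 2.1 V ÷ 2^17 = 2.1/131072 V = 16.022 µV.
σ_q = LSB/√12 = 16.022 µV/3.4641 = 4.63 µV.

4.63 µV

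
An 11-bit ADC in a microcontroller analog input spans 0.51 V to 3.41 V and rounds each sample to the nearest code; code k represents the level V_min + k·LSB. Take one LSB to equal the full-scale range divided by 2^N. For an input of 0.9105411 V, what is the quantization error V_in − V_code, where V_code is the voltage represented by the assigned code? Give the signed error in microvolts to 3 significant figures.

−191 µV

Full-scale range = 3.41 V − (0.51 V) = 2.9 V. LSB = 2.9 V / 2^11 ≈ 1.416 mV.
(0.9105411 − (0.51)) / LSB = 0.4005411 × 2048/2.9 = 282.8649. Nearest integer: k = 283.
Reconstructed level: 0.51 + 283 × 2.9/2048 V = 0.9107324219 V.
V_in − V_code = 0.9105411 − (0.9107324219) = −191 µV.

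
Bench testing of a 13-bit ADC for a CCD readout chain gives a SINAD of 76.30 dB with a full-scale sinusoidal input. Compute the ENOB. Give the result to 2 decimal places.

12.38 bits

ENOB = (76.30 − 1.76)/6.02 = 12.3821 bits.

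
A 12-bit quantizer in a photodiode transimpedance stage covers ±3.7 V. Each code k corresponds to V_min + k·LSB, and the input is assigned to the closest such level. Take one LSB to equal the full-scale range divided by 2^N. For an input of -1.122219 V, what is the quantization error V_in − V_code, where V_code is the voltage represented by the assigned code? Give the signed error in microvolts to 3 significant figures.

Full-scale range = 3.7 V − (-3.7 V) = 7.4 V. LSB = 7.4 V / 2^12 ≈ 1.807 mV.
(-1.122219 − (-3.7)) / LSB = 2.577781 × 4096/7.4 = 1426.8366. Nearest integer: k = 1427.
V_code = -3.7 + (1427/4096) × 7.4 = -1.121923828 V.
e = -1.122219 − (-1.121923828) = −295 µV.

−295 µV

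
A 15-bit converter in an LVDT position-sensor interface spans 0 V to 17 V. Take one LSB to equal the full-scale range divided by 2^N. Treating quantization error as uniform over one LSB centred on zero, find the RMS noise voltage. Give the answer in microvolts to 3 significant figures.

V_FS = 17 V.
Step size = 17/32768 V = 0.51880 mV.
RMS of a uniform error over width LSB is LSB/√12 = 150 µV.

150 µV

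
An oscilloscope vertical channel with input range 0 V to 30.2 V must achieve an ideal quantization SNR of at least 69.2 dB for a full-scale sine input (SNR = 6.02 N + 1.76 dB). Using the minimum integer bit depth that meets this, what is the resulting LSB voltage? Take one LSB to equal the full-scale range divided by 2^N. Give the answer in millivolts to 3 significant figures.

7.37 mV

Range is 30.2 V.
Solving 6.02 N ≥ 69.2 − 1.76: N ≥ 11.203. Round up → N = 12.
Step size = 30.2/4096 V = 7.37 mV.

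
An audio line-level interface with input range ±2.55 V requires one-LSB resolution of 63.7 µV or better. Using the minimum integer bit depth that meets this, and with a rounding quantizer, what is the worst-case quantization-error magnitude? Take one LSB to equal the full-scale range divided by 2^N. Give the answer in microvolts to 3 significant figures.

Range = 2.55 − (-2.55) = 5.1 V.
Levels needed ≥ 5.1/63.7 µV = 80060. 2^17 = 131072 suffices, so N_min = 17.
Step size = 5.1/131072 V = 38.910 µV.
|e|_max = LSB/2 = 19.5 µV.

19.5 µV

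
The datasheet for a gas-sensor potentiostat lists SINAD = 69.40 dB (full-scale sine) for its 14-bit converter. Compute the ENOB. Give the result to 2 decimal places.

Inverting SNR = 6.02 N + 1.76: N_eff = (69.40 − 1.76)/6.02 = 11.2359.

11.24 bits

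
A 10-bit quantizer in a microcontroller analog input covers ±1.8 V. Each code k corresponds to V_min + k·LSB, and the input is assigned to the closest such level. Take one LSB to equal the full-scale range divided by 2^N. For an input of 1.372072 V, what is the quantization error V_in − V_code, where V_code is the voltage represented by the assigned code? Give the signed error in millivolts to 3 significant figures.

Span: 1.8 V − (-1.8 V) = 3.6 V. LSB = 3.6 V / 2^10 ≈ 3.516 mV.
(V_in − V_min)/LSB = (1.372072 − (-1.8)) × 1024/3.6 = 902.2783 → nearest code k = 902.
V_code = V_min + k × range/2^10 = -1.8 + 902 × 3.6/1024 = 1.371093750 V.
Error = V_in − V_code = 1.372072 − (1.371093750) = +0.978 mV.

+0.978 mV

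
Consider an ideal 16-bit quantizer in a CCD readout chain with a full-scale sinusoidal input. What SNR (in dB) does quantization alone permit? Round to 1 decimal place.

SNR = 6.02·16 + 1.76 = 98.08 dB.

98.1 dB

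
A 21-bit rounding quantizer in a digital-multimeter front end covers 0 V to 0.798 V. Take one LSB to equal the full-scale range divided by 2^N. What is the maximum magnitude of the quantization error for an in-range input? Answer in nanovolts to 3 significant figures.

Range is 0.798 V.
One LSB is 0.798 V / 2097152 = 380.52 nV.
|e|_max = LSB/2 = 190 nV.

190 nV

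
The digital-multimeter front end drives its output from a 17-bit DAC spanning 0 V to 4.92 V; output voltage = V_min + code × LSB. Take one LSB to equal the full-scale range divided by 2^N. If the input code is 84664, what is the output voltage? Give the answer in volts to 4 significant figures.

Range is 4.92 V. LSB = 4.92 V / 2^17.
V_out = 0 + 84664 × (4.92/131072) V
      = 0 + 3.17800 = 3.17800 V.

3.178 V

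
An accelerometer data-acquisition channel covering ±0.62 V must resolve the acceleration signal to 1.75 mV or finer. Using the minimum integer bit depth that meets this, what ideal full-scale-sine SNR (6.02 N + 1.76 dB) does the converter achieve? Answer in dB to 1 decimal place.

Full-scale range = 0.62 V − (-0.62 V) = 1.24 V.
Need 2^N ≥ 1.24 V / 1.75 mV = 708.6 → N_min = 10.
Ideal SNR at N = 10: 6.02·10 + 1.76 = 62.0 dB.

62.0 dB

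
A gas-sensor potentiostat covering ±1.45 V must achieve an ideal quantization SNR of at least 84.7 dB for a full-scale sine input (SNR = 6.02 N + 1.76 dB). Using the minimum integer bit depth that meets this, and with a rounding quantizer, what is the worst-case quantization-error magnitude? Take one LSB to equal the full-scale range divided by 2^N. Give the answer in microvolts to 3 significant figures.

88.5 µV

Full-scale range = 1.45 V − (-1.45 V) = 2.9 V.
Solving 6.02 N ≥ 84.7 − 1.76: N ≥ 13.777. Round up → N = 14.
Step size = 2.9/16384 V = 177.00 µV.
|e|_max = LSB/2 = 88.5 µV.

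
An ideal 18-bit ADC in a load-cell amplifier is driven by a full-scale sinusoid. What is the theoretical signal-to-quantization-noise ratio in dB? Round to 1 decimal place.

110.1 dB

SNR = 6.02·18 + 1.76 = 110.12 dB.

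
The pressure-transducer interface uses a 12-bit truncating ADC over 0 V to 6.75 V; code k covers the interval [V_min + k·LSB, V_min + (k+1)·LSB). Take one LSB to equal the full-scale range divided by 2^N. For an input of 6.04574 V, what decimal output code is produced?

Full-scale range = 6.75 V. LSB = 6.75 V / 2^12 ≈ 1.648 mV.
V_in − V_min = 6.04574 − (0) = 6.04574 V.
Divide by LSB: 6.04574 × 4096/6.75 = 3668.6446.
Truncating gives code 3668.

3668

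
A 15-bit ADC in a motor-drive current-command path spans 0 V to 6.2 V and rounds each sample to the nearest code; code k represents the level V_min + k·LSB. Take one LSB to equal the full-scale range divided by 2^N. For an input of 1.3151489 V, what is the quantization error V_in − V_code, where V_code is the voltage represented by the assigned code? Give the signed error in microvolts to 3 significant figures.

V_FS = 6.2 V. LSB = 6.2 V / 2^15 ≈ 189.2 µV.
(1.3151489 − (0)) / LSB = 1.3151489 × 32768/6.2 = 6950.7741. Nearest integer: k = 6951.
Reconstructed level: 0 + 6951 × 6.2/32768 V = 1.3151916504 V.
e = 1.3151489 − (1.3151916504) = −42.8 µV.

−42.8 µV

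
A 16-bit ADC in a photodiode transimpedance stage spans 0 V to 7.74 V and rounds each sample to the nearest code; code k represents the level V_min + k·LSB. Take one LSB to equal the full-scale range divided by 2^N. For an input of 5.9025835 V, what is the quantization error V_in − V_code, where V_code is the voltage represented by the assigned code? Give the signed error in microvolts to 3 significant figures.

V_FS = 7.74 V. LSB = 7.74 V / 2^16 ≈ 118.1 µV.
(V_in − V_min)/LSB = (5.9025835 − (0)) × 65536/7.74 = 49978.2574 → nearest code k = 49978.
V_code = V_min + k × range/2^16 = 0 + 49978 × 7.74/65536 = 5.9025531006 V.
e = 5.9025835 − (5.9025531006) = +30.4 µV.

+30.4 µV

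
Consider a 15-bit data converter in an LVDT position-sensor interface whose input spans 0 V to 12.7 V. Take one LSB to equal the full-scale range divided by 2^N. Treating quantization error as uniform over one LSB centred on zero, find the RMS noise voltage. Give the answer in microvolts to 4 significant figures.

Full-scale range = 12.7 V.
One LSB is 12.7 V / 32768 = 387.573 µV.
RMS of a uniform error over width LSB is LSB/√12 = 111.9 µV.

111.9 µV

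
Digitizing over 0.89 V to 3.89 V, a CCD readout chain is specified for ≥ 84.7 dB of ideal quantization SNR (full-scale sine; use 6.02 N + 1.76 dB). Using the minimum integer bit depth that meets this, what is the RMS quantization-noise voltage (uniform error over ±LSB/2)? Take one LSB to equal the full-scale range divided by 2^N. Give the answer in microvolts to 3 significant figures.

52.9 µV

The full-scale span is 3.89 − (0.89) = 3 V.
6.02 N + 1.76 ≥ 84.7 gives N ≥ 13.777, so the minimum integer is 14.
LSB = 3 V ÷ 2^14 = 3/16384 V = 183.11 µV.
σ_q = LSB/√12 = 183.11 µV/3.4641 = 52.9 µV.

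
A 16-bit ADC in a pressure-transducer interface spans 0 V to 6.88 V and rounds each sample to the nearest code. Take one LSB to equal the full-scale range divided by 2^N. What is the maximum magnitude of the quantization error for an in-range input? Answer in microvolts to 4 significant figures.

Span = 6.88 V.
LSB = 6.88 V ÷ 2^16 = 6.88/65536 V = 104.980 µV.
A rounding quantizer has |error| ≤ LSB/2 = 52.49 µV.

52.49 µV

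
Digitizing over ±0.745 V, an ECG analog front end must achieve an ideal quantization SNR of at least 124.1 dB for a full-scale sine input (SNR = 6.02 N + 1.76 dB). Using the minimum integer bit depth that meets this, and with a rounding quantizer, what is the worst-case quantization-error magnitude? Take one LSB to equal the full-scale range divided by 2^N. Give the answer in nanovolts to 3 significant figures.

355 nV

Span: 0.745 V − (-0.745 V) = 1.49 V.
N ≥ (124.1 − 1.76)/6.02 = 20.322 → N_min = 21.
Step size = 1.49/2097152 V = 0.71049 µV.
Half an LSB is 355 nV.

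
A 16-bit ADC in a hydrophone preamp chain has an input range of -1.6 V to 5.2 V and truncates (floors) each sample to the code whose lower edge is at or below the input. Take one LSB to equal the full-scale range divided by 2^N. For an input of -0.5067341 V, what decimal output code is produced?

10536

Span: 5.2 V − (-1.6 V) = 6.8 V. LSB = 6.8 V / 2^16 ≈ 103.8 µV.
(V_in − V_min) × 2^16/range = (-0.5067341 − (-1.6)) × 65536/6.8 = 10536.511.
Floor → code = 10536.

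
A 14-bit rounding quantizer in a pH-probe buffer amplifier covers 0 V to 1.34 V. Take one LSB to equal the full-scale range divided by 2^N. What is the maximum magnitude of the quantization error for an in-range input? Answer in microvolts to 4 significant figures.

Span = 1.34 V.
LSB = 1.34 V / 2^14 = 81.7871 µV.
A rounding quantizer has |error| ≤ LSB/2 = 40.89 µV.

40.89 µV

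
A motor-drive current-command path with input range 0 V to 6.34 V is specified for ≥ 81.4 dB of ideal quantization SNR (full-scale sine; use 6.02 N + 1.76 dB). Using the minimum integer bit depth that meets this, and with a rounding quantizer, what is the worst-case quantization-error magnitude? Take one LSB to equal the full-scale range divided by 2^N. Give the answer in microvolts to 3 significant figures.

193 µV

V_FS = 6.34 V.
6.02 N + 1.76 ≥ 81.4 gives N ≥ 13.229, so the minimum integer is 14.
Step size = 6.34/16384 V = 386.96 µV.
|e|_max = LSB/2 = 193 µV.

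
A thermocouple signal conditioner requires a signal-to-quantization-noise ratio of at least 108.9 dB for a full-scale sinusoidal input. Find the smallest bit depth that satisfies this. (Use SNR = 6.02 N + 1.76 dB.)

18 bits

6.02 N + 1.76 ≥ 108.9 gives N ≥ 17.797, so the minimum integer is 18.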